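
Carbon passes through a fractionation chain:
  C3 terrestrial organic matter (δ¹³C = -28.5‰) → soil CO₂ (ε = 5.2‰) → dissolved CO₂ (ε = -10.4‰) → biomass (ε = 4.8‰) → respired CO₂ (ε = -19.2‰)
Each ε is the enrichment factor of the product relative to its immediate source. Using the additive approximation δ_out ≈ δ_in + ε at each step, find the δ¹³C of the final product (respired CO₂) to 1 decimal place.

step 1: δ ≈ -28.5 + (5.2) = -23.3‰
step 2: δ ≈ -23.3 + (-10.4) = -33.7‰
step 3: δ ≈ -33.7 + (4.8) = -28.9‰
step 4: δ ≈ -28.9 + (-19.2) = -48.1‰

-48.1‰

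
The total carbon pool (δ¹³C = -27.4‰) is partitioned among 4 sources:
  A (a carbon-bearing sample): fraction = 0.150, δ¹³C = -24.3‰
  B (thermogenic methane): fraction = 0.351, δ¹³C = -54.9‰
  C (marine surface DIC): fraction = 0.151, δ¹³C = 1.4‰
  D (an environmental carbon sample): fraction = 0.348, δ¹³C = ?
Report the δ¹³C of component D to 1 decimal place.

-13.5‰

Isotope mass balance: δ_bulk = Σ fᵢ·δᵢ.
-27.4 = 0.150×(-24.3) + 0.351×(-54.9) + 0.151×(1.4) + 0.348×δ_D
0.348·δ_D = -27.4 − (-22.703) = -4.697
δ_D = -4.697 / 0.348 = -13.50‰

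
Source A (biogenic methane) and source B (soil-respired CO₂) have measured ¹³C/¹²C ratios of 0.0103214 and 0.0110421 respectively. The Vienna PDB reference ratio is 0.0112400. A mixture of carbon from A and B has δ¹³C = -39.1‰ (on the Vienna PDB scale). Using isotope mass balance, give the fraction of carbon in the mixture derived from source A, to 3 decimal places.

δ_A = (0.0103214/0.0112400 − 1)×1000 = (0.918274 − 1)×1000 = -81.726‰
δ_B = (0.0110421/0.0112400 − 1)×1000 = (0.982393 − 1)×1000 = -17.607‰
f_A = (δ_mix − δ_B)/(δ_A − δ_B) = (-39.1 − (-17.607))/(-81.726 − (-17.607))
f_A = -21.493 / -64.119 = 0.3352

0.335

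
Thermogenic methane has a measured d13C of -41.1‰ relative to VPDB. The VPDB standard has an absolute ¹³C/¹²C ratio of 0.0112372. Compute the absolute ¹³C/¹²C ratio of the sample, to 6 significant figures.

0.0107754

R_sample = R_standard × (d13C/1000 + 1)
R_sample = 0.0112372 × (-41.1/1000 + 1) = 0.0112372 × 0.958900
R_sample = 0.0107754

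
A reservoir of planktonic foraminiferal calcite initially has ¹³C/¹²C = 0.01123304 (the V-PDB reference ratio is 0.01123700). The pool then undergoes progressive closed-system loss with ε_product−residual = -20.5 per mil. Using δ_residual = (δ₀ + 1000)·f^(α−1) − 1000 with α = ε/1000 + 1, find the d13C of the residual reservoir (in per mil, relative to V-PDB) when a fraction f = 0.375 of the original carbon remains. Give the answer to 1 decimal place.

20.0 per mil

δ₀ = (0.01123304/0.01123700 − 1)×1000 = (0.999648 − 1)×1000 = -0.352 per mil
α − 1 = ε/1000 = -0.0205
f^(α−1) = 0.375^(-0.0205) = 1.020311
δ_res = (-0.352 + 1000) × 1.020311 − 1000 = 1019.951 − 1000 = 19.95 per mil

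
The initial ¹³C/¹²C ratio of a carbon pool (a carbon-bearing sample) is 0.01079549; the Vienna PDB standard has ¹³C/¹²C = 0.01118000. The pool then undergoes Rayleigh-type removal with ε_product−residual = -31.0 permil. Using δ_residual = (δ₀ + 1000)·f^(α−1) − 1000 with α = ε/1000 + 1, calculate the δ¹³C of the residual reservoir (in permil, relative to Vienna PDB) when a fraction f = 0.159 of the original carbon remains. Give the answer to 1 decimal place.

δ₀ = (0.01079549/0.01118000 − 1)×1000 = (0.965607 − 1)×1000 = -34.393 permil
α − 1 = ε/1000 = -0.0310
f^(α−1) = 0.159^(-0.0310) = 1.058660
δ_res = (-34.393 + 1000) × 1.058660 − 1000 = 1022.250 − 1000 = 22.25 permil

22.3 permil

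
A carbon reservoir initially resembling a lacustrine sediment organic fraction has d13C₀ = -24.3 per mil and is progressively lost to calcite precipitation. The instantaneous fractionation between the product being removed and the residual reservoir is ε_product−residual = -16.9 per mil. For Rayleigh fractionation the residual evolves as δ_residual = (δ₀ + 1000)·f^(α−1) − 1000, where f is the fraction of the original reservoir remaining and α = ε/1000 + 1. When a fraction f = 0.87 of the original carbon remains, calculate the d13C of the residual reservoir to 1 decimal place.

-22.0 per mil

Rayleigh residual: δ_res = (δ₀ + 1000)·f^(α−1) − 1000
α = ε/1000 + 1 = 0.98310, so α − 1 = -0.01690
f^(α−1) = 0.87^(-0.01690) = 1.002356
δ_res = (-24.3 + 1000) × 1.002356 − 1000 = 977.999 − 1000 = -22.00 per mil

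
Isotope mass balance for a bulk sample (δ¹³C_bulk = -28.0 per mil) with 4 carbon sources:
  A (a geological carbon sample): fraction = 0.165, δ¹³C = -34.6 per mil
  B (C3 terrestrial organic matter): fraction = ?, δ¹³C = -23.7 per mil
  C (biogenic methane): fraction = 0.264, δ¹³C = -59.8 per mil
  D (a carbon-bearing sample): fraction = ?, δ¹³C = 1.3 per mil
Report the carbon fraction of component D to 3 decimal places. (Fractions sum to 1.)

0.281

Let f_D and f_B be the unknown fractions; fractions sum to 1 so f_D + f_B = 0.571.
Mass balance: Σ fᵢ·δᵢ = δ_bulk ⇒ f_D·(1.3) + f_B·(-23.7) = -28.0 − (-21.496) = -6.504
Substitute f_B = 0.571 − f_D:
f_D·(1.3 − -23.7) = -6.504 − 0.571×(-23.7) = 7.029
f_D = 7.029 / 25.0 = 0.2812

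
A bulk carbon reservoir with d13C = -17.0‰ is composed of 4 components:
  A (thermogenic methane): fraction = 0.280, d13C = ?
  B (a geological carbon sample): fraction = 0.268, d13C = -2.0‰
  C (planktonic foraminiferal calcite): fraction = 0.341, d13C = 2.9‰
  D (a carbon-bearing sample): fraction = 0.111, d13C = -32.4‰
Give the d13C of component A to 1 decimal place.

Isotope mass balance: δ_bulk = Σ fᵢ·δᵢ.
-17.0 = 0.280×δ_A + 0.268×(-2.0) + 0.341×(2.9) + 0.111×(-32.4)
0.280·δ_A = -17.0 − (-3.143) = -13.857
δ_A = -13.857 / 0.280 = -49.49‰

-49.5‰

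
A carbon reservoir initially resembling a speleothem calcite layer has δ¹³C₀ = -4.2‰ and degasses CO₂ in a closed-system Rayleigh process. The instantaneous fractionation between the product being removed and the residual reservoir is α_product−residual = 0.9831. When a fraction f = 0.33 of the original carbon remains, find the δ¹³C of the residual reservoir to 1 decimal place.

Rayleigh residual: δ_res = (δ₀ + 1000)·f^(α−1) − 1000
α − 1 = -0.01690
f^(α−1) = 0.33^(-0.01690) = 1.018913
δ_res = (-4.2 + 1000) × 1.018913 − 1000 = 1014.634 − 1000 = 14.63‰

14.6‰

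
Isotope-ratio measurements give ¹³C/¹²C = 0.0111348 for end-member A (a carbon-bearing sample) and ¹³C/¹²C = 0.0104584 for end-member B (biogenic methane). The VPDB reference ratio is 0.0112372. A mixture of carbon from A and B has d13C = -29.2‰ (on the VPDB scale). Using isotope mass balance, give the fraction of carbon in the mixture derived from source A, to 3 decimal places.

0.666

δ_A = (0.0111348/0.0112372 − 1)×1000 = (0.990887 − 1)×1000 = -9.113‰
δ_B = (0.0104584/0.0112372 − 1)×1000 = (0.930694 − 1)×1000 = -69.306‰
f_A = (δ_mix − δ_B)/(δ_A − δ_B) = (-29.2 − (-69.306))/(-9.113 − (-69.306))
f_A = 40.106 / 60.193 = 0.6663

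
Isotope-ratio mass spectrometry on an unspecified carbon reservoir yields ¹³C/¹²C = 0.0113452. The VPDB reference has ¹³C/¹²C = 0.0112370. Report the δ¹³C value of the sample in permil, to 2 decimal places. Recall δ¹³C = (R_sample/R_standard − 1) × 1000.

δ¹³C = (R_sample / R_standard − 1) × 1000
R_sample / R_standard = 0.0113452 / 0.0112370 = 1.009629
δ¹³C = (1.009629 − 1) × 1000 = 9.629 permil

9.63 permil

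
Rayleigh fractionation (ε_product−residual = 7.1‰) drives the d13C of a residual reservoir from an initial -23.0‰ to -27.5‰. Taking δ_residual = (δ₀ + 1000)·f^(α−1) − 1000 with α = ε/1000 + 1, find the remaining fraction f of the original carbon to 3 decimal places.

α − 1 = ε/1000 = 0.0071
(δ_res + 1000)/(δ₀ + 1000) = (-27.5 + 1000)/(-23.0 + 1000) = 972.5/977.0 = 0.995394
f = 0.995394^(1/0.0071) = exp(ln(0.995394)/0.0071) = exp(-0.00462/0.0071)
f = exp(-0.6502) = 0.5219

0.522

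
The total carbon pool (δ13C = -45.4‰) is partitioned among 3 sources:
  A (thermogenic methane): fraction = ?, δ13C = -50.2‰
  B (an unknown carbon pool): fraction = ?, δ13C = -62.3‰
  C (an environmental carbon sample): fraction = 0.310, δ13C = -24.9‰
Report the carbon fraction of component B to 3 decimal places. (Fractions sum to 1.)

Let f_B and f_A be the unknown fractions; fractions sum to 1 so f_B + f_A = 0.690.
Mass balance: Σ fᵢ·δᵢ = δ_bulk ⇒ f_B·(-62.3) + f_A·(-50.2) = -45.4 − (-7.719) = -37.681
Substitute f_A = 0.690 − f_B:
f_B·(-62.3 − -50.2) = -37.681 − 0.690×(-50.2) = -3.043
f_B = -3.043 / -12.1 = 0.2515

0.251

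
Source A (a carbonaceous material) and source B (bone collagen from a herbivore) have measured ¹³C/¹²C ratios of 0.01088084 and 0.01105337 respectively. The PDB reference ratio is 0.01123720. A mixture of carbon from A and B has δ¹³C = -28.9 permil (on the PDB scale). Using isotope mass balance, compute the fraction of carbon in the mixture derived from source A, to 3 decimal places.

δ_A = (0.01088084/0.01123720 − 1)×1000 = (0.968287 − 1)×1000 = -31.713 permil
δ_B = (0.01105337/0.01123720 − 1)×1000 = (0.983641 − 1)×1000 = -16.359 permil
f_A = (δ_mix − δ_B)/(δ_A − δ_B) = (-28.9 − (-16.359))/(-31.713 − (-16.359))
f_A = -12.541 / -15.353 = 0.8168

0.817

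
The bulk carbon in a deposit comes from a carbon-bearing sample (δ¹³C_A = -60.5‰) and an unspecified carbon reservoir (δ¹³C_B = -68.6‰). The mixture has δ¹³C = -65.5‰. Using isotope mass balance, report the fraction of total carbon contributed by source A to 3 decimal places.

0.383

δ_mix = f_A·δ_A + (1 − f_A)·δ_B  ⇒  f_A = (δ_mix − δ_B)/(δ_A − δ_B)
f_A = (-65.5 − (-68.6)) / (-60.5 − (-68.6))
f_A = 3.1 / 8.1 = 0.3827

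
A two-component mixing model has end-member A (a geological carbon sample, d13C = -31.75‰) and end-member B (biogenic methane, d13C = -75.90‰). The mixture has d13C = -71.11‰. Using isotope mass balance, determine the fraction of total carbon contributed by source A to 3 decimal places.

0.108

δ_mix = f_A·δ_A + (1 − f_A)·δ_B  ⇒  f_A = (δ_mix − δ_B)/(δ_A − δ_B)
f_A = (-71.11 − (-75.90)) / (-31.75 − (-75.90))
f_A = 4.79 / 44.15 = 0.1085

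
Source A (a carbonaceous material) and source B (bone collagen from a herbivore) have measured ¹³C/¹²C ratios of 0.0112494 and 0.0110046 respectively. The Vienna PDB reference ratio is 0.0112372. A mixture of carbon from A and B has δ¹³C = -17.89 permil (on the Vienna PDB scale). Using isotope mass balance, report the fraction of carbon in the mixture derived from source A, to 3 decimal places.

δ_A = (0.0112494/0.0112372 − 1)×1000 = (1.001086 − 1)×1000 = 1.086 permil
δ_B = (0.0110046/0.0112372 − 1)×1000 = (0.979301 − 1)×1000 = -20.699 permil
f_A = (δ_mix − δ_B)/(δ_A − δ_B) = (-17.89 − (-20.699))/(1.086 − (-20.699))
f_A = 2.809 / 21.785 = 0.1289

0.129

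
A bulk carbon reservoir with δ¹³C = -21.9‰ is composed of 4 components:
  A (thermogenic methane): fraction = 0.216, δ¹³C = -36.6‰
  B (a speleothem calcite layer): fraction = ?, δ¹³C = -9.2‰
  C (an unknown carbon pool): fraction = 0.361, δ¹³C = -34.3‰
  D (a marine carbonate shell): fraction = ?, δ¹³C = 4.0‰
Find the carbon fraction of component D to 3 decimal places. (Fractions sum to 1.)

Let f_D and f_B be the unknown fractions; fractions sum to 1 so f_D + f_B = 0.423.
Mass balance: Σ fᵢ·δᵢ = δ_bulk ⇒ f_D·(4.0) + f_B·(-9.2) = -21.9 − (-20.288) = -1.612
Substitute f_B = 0.423 − f_D:
f_D·(4.0 − -9.2) = -1.612 − 0.423×(-9.2) = 2.280
f_D = 2.280 / 13.2 = 0.1727

0.173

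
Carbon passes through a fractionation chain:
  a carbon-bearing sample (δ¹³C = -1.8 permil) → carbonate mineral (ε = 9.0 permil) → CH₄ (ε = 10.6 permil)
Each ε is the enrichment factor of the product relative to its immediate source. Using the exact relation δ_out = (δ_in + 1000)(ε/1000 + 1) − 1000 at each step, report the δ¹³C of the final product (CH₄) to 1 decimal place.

step 1: δ = (-1.80 + 1000)·(9.0/1000 + 1) − 1000 = 7.18 permil
step 2: δ = (7.18 + 1000)·(10.6/1000 + 1) − 1000 = 17.86 permil

17.9 permil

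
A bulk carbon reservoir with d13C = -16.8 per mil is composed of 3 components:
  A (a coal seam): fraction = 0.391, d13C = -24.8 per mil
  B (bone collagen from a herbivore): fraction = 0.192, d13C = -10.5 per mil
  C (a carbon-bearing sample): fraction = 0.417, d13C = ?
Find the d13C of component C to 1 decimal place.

-12.2 per mil

Isotope mass balance: δ_bulk = Σ fᵢ·δᵢ.
-16.8 = 0.391×(-24.8) + 0.192×(-10.5) + 0.417×δ_C
0.417·δ_C = -16.8 − (-11.713) = -5.087
δ_C = -5.087 / 0.417 = -12.20 per mil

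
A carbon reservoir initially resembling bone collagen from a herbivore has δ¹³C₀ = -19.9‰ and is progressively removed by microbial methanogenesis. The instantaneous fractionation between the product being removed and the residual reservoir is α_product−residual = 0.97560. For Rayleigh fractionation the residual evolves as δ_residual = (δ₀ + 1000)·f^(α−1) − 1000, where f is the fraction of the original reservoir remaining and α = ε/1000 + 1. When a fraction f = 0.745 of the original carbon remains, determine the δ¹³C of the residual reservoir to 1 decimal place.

Rayleigh residual: δ_res = (δ₀ + 1000)·f^(α−1) − 1000
α − 1 = -0.02440
f^(α−1) = 0.745^(-0.02440) = 1.007209
δ_res = (-19.9 + 1000) × 1.007209 − 1000 = 987.165 − 1000 = -12.83‰

-12.8‰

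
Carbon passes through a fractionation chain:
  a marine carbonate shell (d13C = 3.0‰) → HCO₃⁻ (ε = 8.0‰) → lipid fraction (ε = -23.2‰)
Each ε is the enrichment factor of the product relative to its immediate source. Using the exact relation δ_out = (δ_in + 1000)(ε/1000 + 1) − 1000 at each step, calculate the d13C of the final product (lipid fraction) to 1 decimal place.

-12.4‰

step 1: δ = (3.00 + 1000)·(8.0/1000 + 1) − 1000 = 11.02‰
step 2: δ = (11.02 + 1000)·(-23.2/1000 + 1) − 1000 = -12.43‰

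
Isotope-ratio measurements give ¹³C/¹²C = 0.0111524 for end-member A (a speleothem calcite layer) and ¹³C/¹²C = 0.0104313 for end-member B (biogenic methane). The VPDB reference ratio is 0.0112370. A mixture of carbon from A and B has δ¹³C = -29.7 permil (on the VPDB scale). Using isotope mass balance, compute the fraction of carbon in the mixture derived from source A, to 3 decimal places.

δ_A = (0.0111524/0.0112370 − 1)×1000 = (0.992471 − 1)×1000 = -7.529 permil
δ_B = (0.0104313/0.0112370 − 1)×1000 = (0.928299 − 1)×1000 = -71.701 permil
f_A = (δ_mix − δ_B)/(δ_A − δ_B) = (-29.7 − (-71.701))/(-7.529 − (-71.701))
f_A = 42.001 / 64.172 = 0.6545

0.655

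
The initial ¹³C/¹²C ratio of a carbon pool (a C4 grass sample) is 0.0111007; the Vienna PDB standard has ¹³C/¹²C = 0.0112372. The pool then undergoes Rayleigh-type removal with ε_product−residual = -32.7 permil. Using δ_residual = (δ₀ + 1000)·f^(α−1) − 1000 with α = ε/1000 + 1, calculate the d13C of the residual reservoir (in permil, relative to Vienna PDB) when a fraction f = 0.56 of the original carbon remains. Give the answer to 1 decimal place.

δ₀ = (0.0111007/0.0112372 − 1)×1000 = (0.987853 − 1)×1000 = -12.147 permil
α − 1 = ε/1000 = -0.0327
f^(α−1) = 0.56^(-0.0327) = 1.019141
δ_res = (-12.147 + 1000) × 1.019141 − 1000 = 1006.761 − 1000 = 6.76 permil

6.8 permil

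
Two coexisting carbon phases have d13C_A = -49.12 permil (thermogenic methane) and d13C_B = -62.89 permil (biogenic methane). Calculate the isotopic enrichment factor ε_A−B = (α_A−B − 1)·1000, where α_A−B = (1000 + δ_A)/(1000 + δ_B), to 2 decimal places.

α_A−B = (1000 + -49.12) / (1000 + -62.89) = 950.88 / 937.11 = 1.014694
ε_A−B = (1.014694 − 1) × 1000 = 14.694 permil
(The approximation ε ≈ δ_A − δ_B would give 13.77 permil.)

14.69 permil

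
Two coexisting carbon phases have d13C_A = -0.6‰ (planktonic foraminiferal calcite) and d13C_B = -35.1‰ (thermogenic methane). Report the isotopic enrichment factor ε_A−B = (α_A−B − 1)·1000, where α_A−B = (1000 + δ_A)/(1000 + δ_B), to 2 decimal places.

35.76‰

α_A−B = (1000 + -0.6) / (1000 + -35.1) = 999.4 / 964.9 = 1.035755
ε_A−B = (1.035755 − 1) × 1000 = 35.755‰
(The approximation ε ≈ δ_A − δ_B would give 34.5‰.)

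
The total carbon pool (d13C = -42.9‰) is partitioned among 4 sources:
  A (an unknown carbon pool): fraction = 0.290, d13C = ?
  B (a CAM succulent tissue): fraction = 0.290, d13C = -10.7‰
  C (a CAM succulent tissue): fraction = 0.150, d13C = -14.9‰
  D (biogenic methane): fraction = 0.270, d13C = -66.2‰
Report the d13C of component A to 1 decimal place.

-67.9‰

Isotope mass balance: δ_bulk = Σ fᵢ·δᵢ.
-42.9 = 0.290×δ_A + 0.290×(-10.7) + 0.150×(-14.9) + 0.270×(-66.2)
0.290·δ_A = -42.9 − (-23.212) = -19.688
δ_A = -19.688 / 0.290 = -67.89‰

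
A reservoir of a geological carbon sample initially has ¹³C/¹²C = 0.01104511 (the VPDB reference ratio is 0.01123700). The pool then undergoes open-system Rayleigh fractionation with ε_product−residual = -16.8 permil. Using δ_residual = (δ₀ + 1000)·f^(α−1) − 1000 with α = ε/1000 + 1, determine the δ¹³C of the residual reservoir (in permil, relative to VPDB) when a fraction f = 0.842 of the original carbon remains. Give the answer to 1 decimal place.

δ₀ = (0.01104511/0.01123700 − 1)×1000 = (0.982923 − 1)×1000 = -17.077 permil
α − 1 = ε/1000 = -0.0168
f^(α−1) = 0.842^(-0.0168) = 1.002893
δ_res = (-17.077 + 1000) × 1.002893 − 1000 = 985.767 − 1000 = -14.23 permil

-14.2 permil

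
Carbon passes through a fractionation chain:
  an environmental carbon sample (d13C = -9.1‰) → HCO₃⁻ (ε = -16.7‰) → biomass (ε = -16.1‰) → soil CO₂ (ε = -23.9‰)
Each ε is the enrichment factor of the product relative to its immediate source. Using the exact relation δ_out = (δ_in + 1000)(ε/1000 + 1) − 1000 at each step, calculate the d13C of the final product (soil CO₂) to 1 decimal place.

step 1: δ = (-9.10 + 1000)·(-16.7/1000 + 1) − 1000 = -25.65‰
step 2: δ = (-25.65 + 1000)·(-16.1/1000 + 1) − 1000 = -41.34‰
step 3: δ = (-41.34 + 1000)·(-23.9/1000 + 1) − 1000 = -64.25‰

-64.2‰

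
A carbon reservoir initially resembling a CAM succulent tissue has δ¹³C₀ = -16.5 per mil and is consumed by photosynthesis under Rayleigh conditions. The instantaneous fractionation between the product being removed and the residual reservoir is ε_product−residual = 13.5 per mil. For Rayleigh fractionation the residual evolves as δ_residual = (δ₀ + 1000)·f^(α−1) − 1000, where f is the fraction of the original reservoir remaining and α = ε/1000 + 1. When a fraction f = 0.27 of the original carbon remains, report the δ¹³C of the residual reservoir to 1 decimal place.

-33.7 per mil

Rayleigh residual: δ_res = (δ₀ + 1000)·f^(α−1) − 1000
α = ε/1000 + 1 = 1.01350, so α − 1 = 0.01350
f^(α−1) = 0.27^(0.01350) = 0.982479
δ_res = (-16.5 + 1000) × 0.982479 − 1000 = 966.268 − 1000 = -33.73 per mil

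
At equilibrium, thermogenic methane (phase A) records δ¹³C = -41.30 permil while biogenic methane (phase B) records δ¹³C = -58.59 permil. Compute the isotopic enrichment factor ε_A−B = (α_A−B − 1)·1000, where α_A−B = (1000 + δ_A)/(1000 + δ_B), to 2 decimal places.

α_A−B = (1000 + -41.30) / (1000 + -58.59) = 958.70 / 941.41 = 1.018366
ε_A−B = (1.018366 − 1) × 1000 = 18.366 permil
(The approximation ε ≈ δ_A − δ_B would give 17.29 permil.)

18.37 permil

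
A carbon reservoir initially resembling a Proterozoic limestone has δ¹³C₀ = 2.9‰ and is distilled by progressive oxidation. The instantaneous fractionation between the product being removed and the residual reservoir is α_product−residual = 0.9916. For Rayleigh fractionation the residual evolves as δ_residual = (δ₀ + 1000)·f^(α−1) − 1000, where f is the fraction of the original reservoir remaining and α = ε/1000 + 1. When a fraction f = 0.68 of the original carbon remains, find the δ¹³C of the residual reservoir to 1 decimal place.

Rayleigh residual: δ_res = (δ₀ + 1000)·f^(α−1) − 1000
α − 1 = -0.00840
f^(α−1) = 0.68^(-0.00840) = 1.003245
δ_res = (2.9 + 1000) × 1.003245 − 1000 = 1006.154 − 1000 = 6.15‰

6.2‰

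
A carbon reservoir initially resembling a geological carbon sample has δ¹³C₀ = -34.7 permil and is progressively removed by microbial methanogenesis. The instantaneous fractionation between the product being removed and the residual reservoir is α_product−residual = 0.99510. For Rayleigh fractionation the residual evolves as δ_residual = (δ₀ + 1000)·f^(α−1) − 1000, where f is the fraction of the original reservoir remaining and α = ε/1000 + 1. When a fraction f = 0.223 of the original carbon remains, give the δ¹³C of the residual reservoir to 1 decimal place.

-27.6 permil

Rayleigh residual: δ_res = (δ₀ + 1000)·f^(α−1) − 1000
α − 1 = -0.00490
f^(α−1) = 0.223^(-0.00490) = 1.007380
δ_res = (-34.7 + 1000) × 1.007380 − 1000 = 972.424 − 1000 = -27.58 permil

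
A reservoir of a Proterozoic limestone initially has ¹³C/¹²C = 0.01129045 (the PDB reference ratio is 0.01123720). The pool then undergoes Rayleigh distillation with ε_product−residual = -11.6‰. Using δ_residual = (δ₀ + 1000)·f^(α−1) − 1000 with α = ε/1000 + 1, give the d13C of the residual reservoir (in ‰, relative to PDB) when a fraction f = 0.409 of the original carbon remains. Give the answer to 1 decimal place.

15.2‰

δ₀ = (0.01129045/0.01123720 − 1)×1000 = (1.004739 − 1)×1000 = 4.739‰
α − 1 = ε/1000 = -0.0116
f^(α−1) = 0.409^(-0.0116) = 1.010425
δ_res = (4.739 + 1000) × 1.010425 − 1000 = 1015.213 − 1000 = 15.21‰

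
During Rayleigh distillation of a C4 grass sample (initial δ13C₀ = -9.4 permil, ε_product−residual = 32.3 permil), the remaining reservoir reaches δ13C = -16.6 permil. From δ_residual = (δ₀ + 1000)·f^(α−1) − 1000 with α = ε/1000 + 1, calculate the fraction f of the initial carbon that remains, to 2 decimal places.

0.80

α − 1 = ε/1000 = 0.0323
(δ_res + 1000)/(δ₀ + 1000) = (-16.6 + 1000)/(-9.4 + 1000) = 983.4/990.6 = 0.992732
f = 0.992732^(1/0.0323) = exp(ln(0.992732)/0.0323) = exp(-0.00729/0.0323)
f = exp(-0.2258) = 0.7978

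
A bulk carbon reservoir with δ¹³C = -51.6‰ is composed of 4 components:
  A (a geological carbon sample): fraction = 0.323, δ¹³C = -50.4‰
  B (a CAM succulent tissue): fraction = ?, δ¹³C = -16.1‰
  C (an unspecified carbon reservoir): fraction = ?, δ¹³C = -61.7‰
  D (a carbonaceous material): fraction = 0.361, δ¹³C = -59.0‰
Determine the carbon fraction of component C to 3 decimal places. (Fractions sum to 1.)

Let f_C and f_B be the unknown fractions; fractions sum to 1 so f_C + f_B = 0.316.
Mass balance: Σ fᵢ·δᵢ = δ_bulk ⇒ f_C·(-61.7) + f_B·(-16.1) = -51.6 − (-37.578) = -14.022
Substitute f_B = 0.316 − f_C:
f_C·(-61.7 − -16.1) = -14.022 − 0.316×(-16.1) = -8.934
f_C = -8.934 / -45.6 = 0.1959

0.196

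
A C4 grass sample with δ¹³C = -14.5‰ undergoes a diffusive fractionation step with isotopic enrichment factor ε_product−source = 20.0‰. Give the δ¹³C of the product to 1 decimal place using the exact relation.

5.2‰

To first order, δ_product ≈ δ_source + ε = 5.5‰.
Exactly, δ_product = (δ_source + 1000)·(ε/1000 + 1) − 1000.
δ_product = (-14.5 + 1000) × (20.0/1000 + 1) − 1000
δ_product = 5.21‰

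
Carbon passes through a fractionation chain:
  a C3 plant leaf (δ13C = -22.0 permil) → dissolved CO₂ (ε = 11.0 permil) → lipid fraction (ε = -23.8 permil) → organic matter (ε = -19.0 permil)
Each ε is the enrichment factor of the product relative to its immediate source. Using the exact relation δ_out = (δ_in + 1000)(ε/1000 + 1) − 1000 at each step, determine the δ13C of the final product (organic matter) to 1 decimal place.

-53.1 permil

step 1: δ = (-22.00 + 1000)·(11.0/1000 + 1) − 1000 = -11.24 permil
step 2: δ = (-11.24 + 1000)·(-23.8/1000 + 1) − 1000 = -34.77 permil
step 3: δ = (-34.77 + 1000)·(-19.0/1000 + 1) − 1000 = -53.11 permil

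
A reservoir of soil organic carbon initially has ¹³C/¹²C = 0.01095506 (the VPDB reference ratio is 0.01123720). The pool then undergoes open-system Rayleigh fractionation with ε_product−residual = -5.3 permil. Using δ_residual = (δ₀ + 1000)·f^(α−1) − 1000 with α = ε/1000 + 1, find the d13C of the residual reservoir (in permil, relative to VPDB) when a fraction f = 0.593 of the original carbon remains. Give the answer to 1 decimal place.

δ₀ = (0.01095506/0.01123720 − 1)×1000 = (0.974892 − 1)×1000 = -25.108 permil
α − 1 = ε/1000 = -0.0053
f^(α−1) = 0.593^(-0.0053) = 1.002773
δ_res = (-25.108 + 1000) × 1.002773 − 1000 = 977.596 − 1000 = -22.40 permil

-22.4 permil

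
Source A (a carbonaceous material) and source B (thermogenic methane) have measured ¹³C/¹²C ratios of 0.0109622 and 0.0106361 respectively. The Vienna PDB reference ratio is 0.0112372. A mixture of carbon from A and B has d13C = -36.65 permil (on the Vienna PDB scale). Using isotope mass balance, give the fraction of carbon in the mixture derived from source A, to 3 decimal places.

δ_A = (0.0109622/0.0112372 − 1)×1000 = (0.975528 − 1)×1000 = -24.472 permil
δ_B = (0.0106361/0.0112372 − 1)×1000 = (0.946508 − 1)×1000 = -53.492 permil
f_A = (δ_mix − δ_B)/(δ_A − δ_B) = (-36.65 − (-53.492))/(-24.472 − (-53.492))
f_A = 16.842 / 29.020 = 0.5804

0.580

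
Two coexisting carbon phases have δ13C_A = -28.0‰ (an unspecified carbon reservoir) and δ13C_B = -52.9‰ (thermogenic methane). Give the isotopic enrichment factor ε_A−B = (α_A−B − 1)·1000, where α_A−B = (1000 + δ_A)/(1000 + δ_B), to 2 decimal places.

α_A−B = (1000 + -28.0) / (1000 + -52.9) = 972.0 / 947.1 = 1.026291
ε_A−B = (1.026291 − 1) × 1000 = 26.291‰
(The approximation ε ≈ δ_A − δ_B would give 24.9‰.)

26.29‰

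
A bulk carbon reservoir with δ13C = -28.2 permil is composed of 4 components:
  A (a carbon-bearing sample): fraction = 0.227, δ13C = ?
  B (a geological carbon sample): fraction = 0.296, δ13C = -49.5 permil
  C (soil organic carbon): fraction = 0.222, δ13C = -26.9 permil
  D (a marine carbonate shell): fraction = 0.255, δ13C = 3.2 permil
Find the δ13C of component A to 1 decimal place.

Isotope mass balance: δ_bulk = Σ fᵢ·δᵢ.
-28.2 = 0.227×δ_A + 0.296×(-49.5) + 0.222×(-26.9) + 0.255×(3.2)
0.227·δ_A = -28.2 − (-19.808) = -8.392
δ_A = -8.392 / 0.227 = -36.97 permil

-37.0 permil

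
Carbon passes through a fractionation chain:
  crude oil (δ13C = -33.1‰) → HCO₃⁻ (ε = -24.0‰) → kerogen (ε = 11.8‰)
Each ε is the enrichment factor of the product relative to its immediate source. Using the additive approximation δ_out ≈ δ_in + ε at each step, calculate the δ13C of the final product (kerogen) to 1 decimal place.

-45.3‰

step 1: δ ≈ -33.1 + (-24.0) = -57.1‰
step 2: δ ≈ -57.1 + (11.8) = -45.3‰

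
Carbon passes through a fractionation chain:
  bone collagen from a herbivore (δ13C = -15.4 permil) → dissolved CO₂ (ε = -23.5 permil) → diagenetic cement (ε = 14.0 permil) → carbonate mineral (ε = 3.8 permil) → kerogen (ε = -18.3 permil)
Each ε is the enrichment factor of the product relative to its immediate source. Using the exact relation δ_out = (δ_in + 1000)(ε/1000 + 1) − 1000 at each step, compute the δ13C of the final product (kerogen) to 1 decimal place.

step 1: δ = (-15.40 + 1000)·(-23.5/1000 + 1) − 1000 = -38.54 permil
step 2: δ = (-38.54 + 1000)·(14.0/1000 + 1) − 1000 = -25.08 permil
step 3: δ = (-25.08 + 1000)·(3.8/1000 + 1) − 1000 = -21.37 permil
step 4: δ = (-21.37 + 1000)·(-18.3/1000 + 1) − 1000 = -39.28 permil

-39.3 permil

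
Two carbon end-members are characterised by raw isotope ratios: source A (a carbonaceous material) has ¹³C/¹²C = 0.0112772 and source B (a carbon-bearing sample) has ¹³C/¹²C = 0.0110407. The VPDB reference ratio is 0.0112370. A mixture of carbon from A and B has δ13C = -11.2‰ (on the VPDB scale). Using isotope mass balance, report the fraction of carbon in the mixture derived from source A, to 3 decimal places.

0.298

δ_A = (0.0112772/0.0112370 − 1)×1000 = (1.003577 − 1)×1000 = 3.577‰
δ_B = (0.0110407/0.0112370 − 1)×1000 = (0.982531 − 1)×1000 = -17.469‰
f_A = (δ_mix − δ_B)/(δ_A − δ_B) = (-11.2 − (-17.469))/(3.577 − (-17.469))
f_A = 6.269 / 21.047 = 0.2979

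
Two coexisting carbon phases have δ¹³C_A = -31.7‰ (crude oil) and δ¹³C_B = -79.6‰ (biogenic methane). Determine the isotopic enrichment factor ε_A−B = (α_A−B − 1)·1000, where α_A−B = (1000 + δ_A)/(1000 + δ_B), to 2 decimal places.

α_A−B = (1000 + -31.7) / (1000 + -79.6) = 968.3 / 920.4 = 1.052043
ε_A−B = (1.052043 − 1) × 1000 = 52.043‰
(The approximation ε ≈ δ_A − δ_B would give 47.9‰.)

52.04‰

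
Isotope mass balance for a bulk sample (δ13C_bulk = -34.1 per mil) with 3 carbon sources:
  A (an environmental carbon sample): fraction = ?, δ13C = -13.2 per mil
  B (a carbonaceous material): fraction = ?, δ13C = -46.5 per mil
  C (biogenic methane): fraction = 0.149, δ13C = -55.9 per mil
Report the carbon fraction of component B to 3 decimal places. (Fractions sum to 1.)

0.437

Let f_B and f_A be the unknown fractions; fractions sum to 1 so f_B + f_A = 0.851.
Mass balance: Σ fᵢ·δᵢ = δ_bulk ⇒ f_B·(-46.5) + f_A·(-13.2) = -34.1 − (-8.329) = -25.771
Substitute f_A = 0.851 − f_B:
f_B·(-46.5 − -13.2) = -25.771 − 0.851×(-13.2) = -14.538
f_B = -14.538 / -33.3 = 0.4366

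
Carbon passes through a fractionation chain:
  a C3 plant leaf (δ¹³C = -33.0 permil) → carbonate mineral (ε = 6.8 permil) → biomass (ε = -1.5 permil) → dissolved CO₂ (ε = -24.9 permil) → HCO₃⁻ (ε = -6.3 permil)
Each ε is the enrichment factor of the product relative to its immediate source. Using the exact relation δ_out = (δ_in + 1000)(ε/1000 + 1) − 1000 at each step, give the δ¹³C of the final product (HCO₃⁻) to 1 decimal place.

step 1: δ = (-33.00 + 1000)·(6.8/1000 + 1) − 1000 = -26.42 permil
step 2: δ = (-26.42 + 1000)·(-1.5/1000 + 1) − 1000 = -27.88 permil
step 3: δ = (-27.88 + 1000)·(-24.9/1000 + 1) − 1000 = -52.09 permil
step 4: δ = (-52.09 + 1000)·(-6.3/1000 + 1) − 1000 = -58.06 permil

-58.1 permil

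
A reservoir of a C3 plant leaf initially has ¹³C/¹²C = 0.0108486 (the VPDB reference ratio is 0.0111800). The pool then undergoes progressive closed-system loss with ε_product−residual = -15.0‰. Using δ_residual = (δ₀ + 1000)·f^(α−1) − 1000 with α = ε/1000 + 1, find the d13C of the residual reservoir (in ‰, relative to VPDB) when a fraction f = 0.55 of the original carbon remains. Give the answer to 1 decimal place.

δ₀ = (0.0108486/0.0111800 − 1)×1000 = (0.970358 − 1)×1000 = -29.642‰
α − 1 = ε/1000 = -0.0150
f^(α−1) = 0.55^(-0.0150) = 1.009008
δ_res = (-29.642 + 1000) × 1.009008 − 1000 = 979.099 − 1000 = -20.90‰

-20.9‰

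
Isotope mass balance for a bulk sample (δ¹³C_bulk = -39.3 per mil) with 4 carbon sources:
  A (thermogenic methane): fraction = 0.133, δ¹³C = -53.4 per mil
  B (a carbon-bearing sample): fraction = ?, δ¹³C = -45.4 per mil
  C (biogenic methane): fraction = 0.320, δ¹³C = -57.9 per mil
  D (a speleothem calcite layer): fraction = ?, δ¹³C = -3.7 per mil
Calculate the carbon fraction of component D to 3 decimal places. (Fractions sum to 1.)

0.268

Let f_D and f_B be the unknown fractions; fractions sum to 1 so f_D + f_B = 0.547.
Mass balance: Σ fᵢ·δᵢ = δ_bulk ⇒ f_D·(-3.7) + f_B·(-45.4) = -39.3 − (-25.630) = -13.670
Substitute f_B = 0.547 − f_D:
f_D·(-3.7 − -45.4) = -13.670 − 0.547×(-45.4) = 11.164
f_D = 11.164 / 41.7 = 0.2677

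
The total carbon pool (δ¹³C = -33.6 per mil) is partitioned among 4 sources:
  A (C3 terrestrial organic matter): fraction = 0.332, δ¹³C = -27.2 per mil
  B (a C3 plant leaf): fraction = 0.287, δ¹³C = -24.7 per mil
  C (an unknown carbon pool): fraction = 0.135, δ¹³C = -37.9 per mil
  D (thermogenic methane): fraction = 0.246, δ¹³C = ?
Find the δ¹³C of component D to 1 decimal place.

-50.3 per mil

Isotope mass balance: δ_bulk = Σ fᵢ·δᵢ.
-33.6 = 0.332×(-27.2) + 0.287×(-24.7) + 0.135×(-37.9) + 0.246×δ_D
0.246·δ_D = -33.6 − (-21.236) = -12.364
δ_D = -12.364 / 0.246 = -50.26 per mil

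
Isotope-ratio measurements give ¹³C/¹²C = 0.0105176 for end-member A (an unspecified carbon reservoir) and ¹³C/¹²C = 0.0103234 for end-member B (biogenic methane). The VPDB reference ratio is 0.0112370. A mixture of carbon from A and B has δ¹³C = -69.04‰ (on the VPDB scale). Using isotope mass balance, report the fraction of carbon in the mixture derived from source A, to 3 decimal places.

δ_A = (0.0105176/0.0112370 − 1)×1000 = (0.935979 − 1)×1000 = -64.021‰
δ_B = (0.0103234/0.0112370 − 1)×1000 = (0.918697 − 1)×1000 = -81.303‰
f_A = (δ_mix − δ_B)/(δ_A − δ_B) = (-69.04 − (-81.303))/(-64.021 − (-81.303))
f_A = 12.263 / 17.282 = 0.7096

0.710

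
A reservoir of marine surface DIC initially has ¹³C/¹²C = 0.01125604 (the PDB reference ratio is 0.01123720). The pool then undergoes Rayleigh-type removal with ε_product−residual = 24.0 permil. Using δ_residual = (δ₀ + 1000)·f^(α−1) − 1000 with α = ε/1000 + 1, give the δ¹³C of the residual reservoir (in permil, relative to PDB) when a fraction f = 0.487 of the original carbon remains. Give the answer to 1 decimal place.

δ₀ = (0.01125604/0.01123720 − 1)×1000 = (1.001677 − 1)×1000 = 1.677 permil
α − 1 = ε/1000 = 0.0240
f^(α−1) = 0.487^(0.0240) = 0.982880
δ_res = (1.677 + 1000) × 0.982880 − 1000 = 984.528 − 1000 = -15.47 permil

-15.5 permil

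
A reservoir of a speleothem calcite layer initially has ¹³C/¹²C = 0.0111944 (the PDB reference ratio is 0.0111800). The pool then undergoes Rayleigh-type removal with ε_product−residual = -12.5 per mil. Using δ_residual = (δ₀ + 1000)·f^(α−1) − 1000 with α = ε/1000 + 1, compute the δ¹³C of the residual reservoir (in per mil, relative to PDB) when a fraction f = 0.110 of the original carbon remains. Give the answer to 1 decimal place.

29.3 per mil

δ₀ = (0.0111944/0.0111800 − 1)×1000 = (1.001288 − 1)×1000 = 1.288 per mil
α − 1 = ε/1000 = -0.0125
f^(α−1) = 0.110^(-0.0125) = 1.027975
δ_res = (1.288 + 1000) × 1.027975 − 1000 = 1029.299 − 1000 = 29.30 per mil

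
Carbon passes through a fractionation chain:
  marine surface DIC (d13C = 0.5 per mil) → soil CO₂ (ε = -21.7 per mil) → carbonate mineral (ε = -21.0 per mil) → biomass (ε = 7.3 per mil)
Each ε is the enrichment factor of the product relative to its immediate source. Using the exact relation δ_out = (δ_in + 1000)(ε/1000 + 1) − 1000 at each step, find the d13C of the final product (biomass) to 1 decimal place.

-34.8 per mil

step 1: δ = (0.50 + 1000)·(-21.7/1000 + 1) − 1000 = -21.21 per mil
step 2: δ = (-21.21 + 1000)·(-21.0/1000 + 1) − 1000 = -41.77 per mil
step 3: δ = (-41.77 + 1000)·(7.3/1000 + 1) − 1000 = -34.77 per mil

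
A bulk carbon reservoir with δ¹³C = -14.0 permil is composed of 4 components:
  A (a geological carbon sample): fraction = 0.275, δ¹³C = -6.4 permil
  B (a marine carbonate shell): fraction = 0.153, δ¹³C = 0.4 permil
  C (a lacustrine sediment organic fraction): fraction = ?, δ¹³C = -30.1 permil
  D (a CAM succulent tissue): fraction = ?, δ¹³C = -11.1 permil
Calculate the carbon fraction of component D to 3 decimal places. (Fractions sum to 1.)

Let f_D and f_C be the unknown fractions; fractions sum to 1 so f_D + f_C = 0.572.
Mass balance: Σ fᵢ·δᵢ = δ_bulk ⇒ f_D·(-11.1) + f_C·(-30.1) = -14.0 − (-1.699) = -12.301
Substitute f_C = 0.572 − f_D:
f_D·(-11.1 − -30.1) = -12.301 − 0.572×(-30.1) = 4.916
f_D = 4.916 / 19.0 = 0.2587

0.259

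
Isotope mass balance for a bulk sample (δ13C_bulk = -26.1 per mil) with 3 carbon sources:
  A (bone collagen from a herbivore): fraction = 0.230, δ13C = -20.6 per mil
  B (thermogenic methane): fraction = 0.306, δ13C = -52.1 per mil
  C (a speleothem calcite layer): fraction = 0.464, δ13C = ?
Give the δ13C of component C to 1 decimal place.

-11.7 per mil

Isotope mass balance: δ_bulk = Σ fᵢ·δᵢ.
-26.1 = 0.230×(-20.6) + 0.306×(-52.1) + 0.464×δ_C
0.464·δ_C = -26.1 − (-20.681) = -5.419
δ_C = -5.419 / 0.464 = -11.68 per mil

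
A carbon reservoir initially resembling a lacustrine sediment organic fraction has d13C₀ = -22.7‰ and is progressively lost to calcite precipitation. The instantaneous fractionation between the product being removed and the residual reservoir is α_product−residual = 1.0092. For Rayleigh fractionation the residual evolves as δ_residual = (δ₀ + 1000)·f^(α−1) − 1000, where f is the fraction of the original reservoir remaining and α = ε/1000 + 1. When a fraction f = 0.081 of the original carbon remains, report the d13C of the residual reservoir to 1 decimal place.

Rayleigh residual: δ_res = (δ₀ + 1000)·f^(α−1) − 1000
α − 1 = 0.00920
f^(α−1) = 0.081^(0.00920) = 0.977143
δ_res = (-22.7 + 1000) × 0.977143 − 1000 = 954.962 − 1000 = -45.04‰

-45.0‰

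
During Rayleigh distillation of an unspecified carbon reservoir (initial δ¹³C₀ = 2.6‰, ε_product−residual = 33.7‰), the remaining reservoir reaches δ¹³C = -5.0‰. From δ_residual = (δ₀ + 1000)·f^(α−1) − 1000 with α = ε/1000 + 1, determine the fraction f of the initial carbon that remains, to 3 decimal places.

0.798

α − 1 = ε/1000 = 0.0337
(δ_res + 1000)/(δ₀ + 1000) = (-5.0 + 1000)/(2.6 + 1000) = 995.0/1002.6 = 0.992420
f = 0.992420^(1/0.0337) = exp(ln(0.992420)/0.0337) = exp(-0.00761/0.0337)
f = exp(-0.2258) = 0.7979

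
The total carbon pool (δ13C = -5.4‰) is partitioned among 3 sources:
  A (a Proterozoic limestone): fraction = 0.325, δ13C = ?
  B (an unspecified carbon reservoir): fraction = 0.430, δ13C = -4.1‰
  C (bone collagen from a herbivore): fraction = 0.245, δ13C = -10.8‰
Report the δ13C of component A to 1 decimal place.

-3.0‰

Isotope mass balance: δ_bulk = Σ fᵢ·δᵢ.
-5.4 = 0.325×δ_A + 0.430×(-4.1) + 0.245×(-10.8)
0.325·δ_A = -5.4 − (-4.409) = -0.991
δ_A = -0.991 / 0.325 = -3.05‰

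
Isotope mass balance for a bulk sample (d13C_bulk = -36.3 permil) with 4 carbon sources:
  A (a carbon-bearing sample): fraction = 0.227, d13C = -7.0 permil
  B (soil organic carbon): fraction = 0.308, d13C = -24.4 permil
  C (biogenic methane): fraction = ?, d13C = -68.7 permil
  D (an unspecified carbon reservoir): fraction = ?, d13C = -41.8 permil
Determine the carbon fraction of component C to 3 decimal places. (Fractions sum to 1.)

0.288

Let f_C and f_D be the unknown fractions; fractions sum to 1 so f_C + f_D = 0.465.
Mass balance: Σ fᵢ·δᵢ = δ_bulk ⇒ f_C·(-68.7) + f_D·(-41.8) = -36.3 − (-9.104) = -27.196
Substitute f_D = 0.465 − f_C:
f_C·(-68.7 − -41.8) = -27.196 − 0.465×(-41.8) = -7.759
f_C = -7.759 / -26.9 = 0.2884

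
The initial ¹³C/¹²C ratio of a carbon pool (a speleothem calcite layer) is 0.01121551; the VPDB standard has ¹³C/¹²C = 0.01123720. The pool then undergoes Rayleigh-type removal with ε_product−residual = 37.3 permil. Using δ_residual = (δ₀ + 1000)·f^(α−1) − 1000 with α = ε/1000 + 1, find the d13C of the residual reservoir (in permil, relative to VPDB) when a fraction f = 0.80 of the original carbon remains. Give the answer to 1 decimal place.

δ₀ = (0.01121551/0.01123720 − 1)×1000 = (0.998070 − 1)×1000 = -1.930 permil
α − 1 = ε/1000 = 0.0373
f^(α−1) = 0.80^(0.0373) = 0.991711
δ_res = (-1.930 + 1000) × 0.991711 − 1000 = 989.797 − 1000 = -10.20 permil

-10.2 permil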